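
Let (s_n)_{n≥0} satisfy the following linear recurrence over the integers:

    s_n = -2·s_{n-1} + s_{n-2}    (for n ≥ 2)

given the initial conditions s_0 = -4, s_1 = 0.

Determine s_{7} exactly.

280

s_2 = -2·0 + 1·-4 = -4
s_3 = -2·-4 + 1·0 = 8
s_4 = -2·8 + 1·-4 = -20
s_5 = -2·-20 + 1·8 = 48
s_6 = -2·48 + 1·-20 = -116
s_7 = -2·-116 + 1·48 = 280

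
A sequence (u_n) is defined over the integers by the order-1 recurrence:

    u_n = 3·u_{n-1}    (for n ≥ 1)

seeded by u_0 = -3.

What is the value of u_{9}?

-59049

u_1 = 3·-3 = -9
u_2 = 3·-9 = -27
u_3 = 3·-27 = -81
u_4 = 3·-81 = -243
u_5 = 3·-243 = -729
u_6 = 3·-729 = -2187
u_7 = 3·-2187 = -6561
u_8 = 3·-6561 = -19683
u_9 = 3·-19683 = -59049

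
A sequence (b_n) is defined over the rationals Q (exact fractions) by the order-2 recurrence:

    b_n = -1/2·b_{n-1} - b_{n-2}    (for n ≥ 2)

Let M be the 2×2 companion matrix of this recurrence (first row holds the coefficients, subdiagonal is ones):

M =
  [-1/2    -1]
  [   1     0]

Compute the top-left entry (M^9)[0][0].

-305/512

(M^9)[0][0] is the top entry after applying M 9 times to the unit state (1, 0). Equivalently it is h_{10} for the auxiliary sequence (h_n) obeying the same recurrence with h_1 = 1 and h_i = 0 for 0 ≤ i < 1:
h_2 = -1/2·1 + -1·0 = -1/2
h_3 = -1/2·-1/2 + -1·1 = -3/4
h_4 = -1/2·-3/4 + -1·-1/2 = 7/8
h_5 = -1/2·7/8 + -1·-3/4 = 5/16
h_6 = -1/2·5/16 + -1·7/8 = -33/32
h_7 = -1/2·-33/32 + -1·5/16 = 13/64
h_8 = -1/2·13/64 + -1·-33/32 = 119/128
h_9 = -1/2·119/128 + -1·13/64 = -171/256
h_10 = -1/2·-171/256 + -1·119/128 = -305/512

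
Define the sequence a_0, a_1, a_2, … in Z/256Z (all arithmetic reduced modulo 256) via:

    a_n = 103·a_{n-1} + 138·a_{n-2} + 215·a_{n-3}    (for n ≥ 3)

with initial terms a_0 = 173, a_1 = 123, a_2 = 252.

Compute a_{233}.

28

a_3 = 103·252 + 138·123 + 215·173 = 253
a_4 = 103·253 + 138·252 + 215·123 = 240
a_5 = 103·240 + 138·253 + 215·252 = 150
a_6 = 103·150 + 138·240 + 215·253 = 53
a_7 = 103·53 + 138·150 + 215·240 = 191
a_8 = 103·191 + 138·53 + 215·150 = 101
Continuing the recurrence:
  a_9 = 28;  a_10 = 31;  a_11 = 100;  a_12 = 118;  a_13 = 107;  a_14 = 165
  a_15 = 43;  a_16 = 28;  a_17 = 5;  a_18 = 56;  a_19 = 190;  a_20 = 213
  a_21 = 39;  a_22 = 21;  a_23 = 92;  a_24 = 23;  a_25 = 124;  a_26 = 142
  a_27 = 75;  a_28 = 221;  a_29 = 155;  a_30 = 124;  a_31 = 13;  a_32 = 64
  a_33 = 230;  a_34 = 245;  a_35 = 79;  a_36 = 5;  a_37 = 92;  a_38 = 15
  a_39 = 212;  a_40 = 166;  a_41 = 171;  a_42 = 85;  a_43 = 203;  a_44 = 28
  a_45 = 21;  a_46 = 8;  a_47 = 14;  a_48 = 149;  a_49 = 55;  a_50 = 53
  a_51 = 28;  a_52 = 7;  a_53 = 108;  a_54 = 190;  a_55 = 139;  a_56 = 13
  a_57 = 187;  a_58 = 252;  a_59 = 29;  a_60 = 144;  a_61 = 54;  a_62 = 181
  a_63 = 223;  a_64 = 165;  a_65 = 156;  a_66 = 255;  a_67 = 68;  a_68 = 214
  a_69 = 235;  a_70 = 5;  a_71 = 107;  a_72 = 28;  a_73 = 37;  a_74 = 216
  a_75 = 94;  a_76 = 85;  a_77 = 71;  a_78 = 85;  a_79 = 220;  a_80 = 247
  a_81 = 92;  a_82 = 238;  a_83 = 203;  a_84 = 61;  a_85 = 219;  a_86 = 124
  a_87 = 45;  a_88 = 224;  a_89 = 134;  a_90 = 117;  a_91 = 111;  a_92 = 69
  a_93 = 220;  a_94 = 239;  a_95 = 180;  a_96 = 6;  a_97 = 43;  a_98 = 181
  a_99 = 11;  a_100 = 28;  a_101 = 53;  a_102 = 168;  a_103 = 174;  a_104 = 21
  a_105 = 87;  a_106 = 117;  a_107 = 156;  a_108 = 231;  a_109 = 76;  a_110 = 30
  a_111 = 11;  a_112 = 109;  a_113 = 251;  a_114 = 252;  a_115 = 61;  a_116 = 48
  a_117 = 214;  a_118 = 53;  a_119 = 255;  a_120 = 229;  a_121 = 28;  a_122 = 223
  a_123 = 36;  a_124 = 54;  a_125 = 107;  a_126 = 101;  a_127 = 171;  a_128 = 28
  a_129 = 69;  a_130 = 120;  a_131 = 254;  a_132 = 213;  a_133 = 103;  a_134 = 149
  a_135 = 92;  a_136 = 215;  a_137 = 60;  a_138 = 78;  a_139 = 75;  a_140 = 157
  a_141 = 27;  a_142 = 124;  a_143 = 77;  a_144 = 128;  a_145 = 38;  a_146 = 245
  a_147 = 143;  a_148 = 133;  a_149 = 92;  a_150 = 207;  a_151 = 148;  a_152 = 102
  a_153 = 171;  a_154 = 21;  a_155 = 75;  a_156 = 28;  a_157 = 85;  a_158 = 72
  a_159 = 78;  a_160 = 149;  a_161 = 119;  a_162 = 181;  a_163 = 28;  a_164 = 199
  a_165 = 44;  a_166 = 126;  a_167 = 139;  a_168 = 205;  a_169 = 59;  a_170 = 252
  a_171 = 93;  a_172 = 208;  a_173 = 118;  a_174 = 181;  a_175 = 31;  a_176 = 37
  a_177 = 156;  a_178 = 191;  a_179 = 4;  a_180 = 150;  a_181 = 235;  a_182 = 197
  a_183 = 235;  a_184 = 28;  a_185 = 101;  a_186 = 24;  a_187 = 158;  a_188 = 85
  a_189 = 135;  a_190 = 213;  a_191 = 220;  a_192 = 183;  a_193 = 28;  a_194 = 174
  a_195 = 203;  a_196 = 253;  a_197 = 91;  a_198 = 124;  a_199 = 109;  a_200 = 32
  a_201 = 198;  a_202 = 117;  a_203 = 175;  a_204 = 197;  a_205 = 220;  a_206 = 175
  a_207 = 116;  a_208 = 198;  a_209 = 43;  a_210 = 117;  a_211 = 139;  a_212 = 28
  a_213 = 117;  a_214 = 232;  a_215 = 238;  a_216 = 21;  a_217 = 151;  a_218 = 245
  a_219 = 156;  a_220 = 167;  a_221 = 12;  a_222 = 222;  a_223 = 11;  a_224 = 45
  a_225 = 123;  a_226 = 252;  a_227 = 125;  a_228 = 112;  a_229 = 22;  a_230 = 53
  a_231 = 63
a_232 = 103·63 + 138·53 + 215·22 = 101
a_233 = 103·101 + 138·63 + 215·53 = 28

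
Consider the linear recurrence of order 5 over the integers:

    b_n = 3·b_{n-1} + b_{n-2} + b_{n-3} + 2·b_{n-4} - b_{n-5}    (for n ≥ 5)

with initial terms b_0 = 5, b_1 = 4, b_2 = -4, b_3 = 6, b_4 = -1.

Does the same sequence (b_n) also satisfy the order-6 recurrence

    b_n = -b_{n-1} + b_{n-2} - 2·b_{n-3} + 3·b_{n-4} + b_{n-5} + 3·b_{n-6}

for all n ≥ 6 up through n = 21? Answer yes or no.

no

Terms b_0..b_21: 5, 4, -4, 6, -1, 2, -1, 14, 35, 123, 414, 1429, 4880, 16694, 57096, 195306, 668039, 2285027, 7815924, 26734354, 91444785, 312786648
n=6: candidate gives -8, actual b_6 = -1 ✗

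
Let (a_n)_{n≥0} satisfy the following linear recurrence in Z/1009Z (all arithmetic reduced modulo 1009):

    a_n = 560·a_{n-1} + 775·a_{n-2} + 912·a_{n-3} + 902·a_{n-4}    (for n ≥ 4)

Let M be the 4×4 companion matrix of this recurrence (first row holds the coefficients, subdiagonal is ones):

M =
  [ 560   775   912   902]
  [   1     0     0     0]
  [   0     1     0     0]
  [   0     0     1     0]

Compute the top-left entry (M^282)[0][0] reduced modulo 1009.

174

(M^282)[0][0] is the top entry after applying M 282 times to the unit state (1, 0, 0, 0). Equivalently it is h_{285} for the auxiliary sequence (h_n) obeying the same recurrence with h_3 = 1 and h_i = 0 for 0 ≤ i < 3:
h_4 = 560·1 + 775·0 + 912·0 + 902·0 = 560
h_5 = 560·560 + 775·1 + 912·0 + 902·0 = 576
h_6 = 560·576 + 775·560 + 912·1 + 902·0 = 722
h_7 = 560·722 + 775·576 + 912·560 + 902·1 = 192
h_8 = 560·192 + 775·722 + 912·576 + 902·560 = 364
h_9 = 560·364 + 775·192 + 912·722 + 902·576 = 3
Continuing the recurrence:
  h_10 = 228;  h_11 = 496;  h_12 = 522;  h_13 = 451;  h_14 = 391;  h_15 = 639
  h_16 = 260;  h_17 = 700;  h_18 = 315;  h_19 = 736;  h_20 = 570;  h_21 = 152
  h_22 = 11;  h_23 = 8;  h_24 = 838;  h_25 = 63;  h_26 = 693;  h_27 = 604
  h_28 = 590;  h_29 = 76;  h_30 = 804;  h_31 = 835;  h_32 = 99;  h_33 = 955
  h_34 = 542;  h_35 = 273;  h_36 = 517;  h_37 = 249;  h_38 = 581;  h_39 = 60
  h_40 = 803;  h_41 = 499;  h_42 = 344;  h_43 = 644;  h_44 = 524;  h_45 = 488
  h_46 = 938;  h_47 = 760;  h_48 = 795;  h_49 = 51;  h_50 = 405;  h_51 = 936
  h_52 = 354;  h_53 = 59;  h_54 = 724;  h_55 = 858;  h_56 = 78;  h_57 = 455
  h_58 = 179;  h_59 = 343;  h_60 = 849;  h_61 = 196;  h_62 = 939;  h_63 = 709
  h_64 = 865;  h_65 = 603;  h_66 = 330;  h_67 = 974;  h_68 = 348;  h_69 = 594
  h_70 = 340;  h_71 = 204;  h_72 = 366;  h_73 = 146;  h_74 = 488;  h_75 = 166
  h_76 = 110;  h_77 = 158;  h_78 = 476;  h_79 = 365;  h_80 = 335;  h_81 = 770
  h_82 = 97;  h_83 = 354;  h_84 = 431;  h_85 = 131;  h_86 = 437;  h_87 = 184
  h_88 = 480;  h_89 = 835;  h_90 = 81;  h_91 = 657;  h_92 = 685;  h_93 = 481
  h_94 = 350;  h_95 = 179;  h_96 = 297;  h_97 = 675;  h_98 = 430;  h_99 = 582
  h_100 = 912;  h_101 = 275;  h_102 = 577;  h_103 = 69;  h_104 = 334;  h_105 = 744
  h_106 = 649;  h_107 = 231;  h_108 = 758;  h_109 = 840;  h_110 = 387;  h_111 = 619
  h_112 = 668;  h_113 = 915;  h_114 = 368;  h_115 = 183;  h_116 = 424;  h_117 = 477
  h_118 = 796;  h_119 = 1003;  h_120 = 250;  h_121 = 36;  h_122 = 168;  h_123 = 499
  h_124 = 14;  h_125 = 78;  h_126 = 259;  h_127 = 398;  h_128 = 851;  h_129 = 845
  h_130 = 902;  h_131 = 637;  h_132 = 882;  h_133 = 468;  h_134 = 307;  h_135 = 514
  h_136 = 557;  h_137 = 799;  h_138 = 307;  h_139 = 34;  h_140 = 801;  h_141 = 434
  h_142 = 288;  h_143 = 587;  h_144 = 335;  h_145 = 84;  h_146 = 966;  h_147 = 202
  h_148 = 487;  h_149 = 673;  h_150 = 724;  h_151 = 512;  h_152 = 923;  h_153 = 565
  h_154 = 529;  h_155 = 544;  h_156 = 45;  h_157 = 44;  h_158 = 594;  h_159 = 458
  h_160 = 438;  h_161 = 107;  h_162 = 794;  h_163 = 185;  h_164 = 810;  h_165 = 981
  h_166 = 631;  h_167 = 216;  h_168 = 342;  h_169 = 27;  h_170 = 1000;  h_171 = 968
  h_172 = 473;  h_173 = 28;  h_174 = 748;  h_175 = 531;  h_176 = 389;  h_177 = 881
  h_178 = 379;  h_179 = 328;  h_180 = 202;  h_181 = 184;  h_182 = 556;  h_183 = 715
  h_184 = 782;  h_185 = 235;  h_186 = 376;  h_187 = 184;  h_188 = 406;  h_189 = 598
  h_190 = 176;  h_191 = 458;  h_192 = 840;  h_193 = 659;  h_194 = 250;  h_195 = 604
  h_196 = 821;  h_197 = 672;  h_198 = 995;  h_199 = 410;  h_200 = 134;  h_201 = 373
  h_202 = 10;  h_203 = 692;  h_204 = 682;  h_205 = 518;  h_206 = 749;  h_207 = 626
  h_208 = 615;  h_209 = 216;  h_210 = 652;  h_211 = 265;  h_212 = 894;  h_213 = 133
  h_214 = 876;  h_215 = 296;  h_216 = 540;  h_217 = 745;  h_218 = 902;  h_219 = 542
  h_220 = 749;  h_221 = 287;  h_222 = 833;  h_223 = 281;  h_224 = 761;  h_225 = 682
  h_226 = 684;  h_227 = 506;  h_228 = 948;  h_229 = 724;  h_230 = 798;  h_231 = 196
  h_232 = 587;  h_233 = 848;  h_234 = 45;  h_235 = 98;  h_236 = 185;  h_237 = 702
  h_238 = 521;  h_239 = 179;  h_240 = 418;  h_241 = 958;  h_242 = 300;  h_243 = 164
  h_244 = 23;  h_245 = 302;  h_246 = 704;  h_247 = 84;  h_248 = 890;  h_249 = 776
  h_250 = 555;  h_251 = 601;  h_252 = 873;  h_253 = 498;  h_254 = 303;  h_255 = 15
  h_256 = 608;  h_257 = 25;  h_258 = 301;  h_259 = 220;  h_260 = 420;  h_261 = 498
  h_262 = 928;  h_263 = 853;  h_264 = 797;  h_265 = 498;  h_266 = 146;  h_267 = 466
  h_268 = 383;  h_269 = 655;  h_270 = 428;  h_271 = 406;  h_272 = 494;  h_273 = 414
  h_274 = 796;  h_275 = 229;  h_276 = 310;  h_277 = 522;  h_278 = 396;  h_279 = 643
  h_280 = 983;  h_281 = 25;  h_282 = 97;  h_283 = 353
h_284 = 560·353 + 775·97 + 912·25 + 902·983 = 782
h_285 = 560·782 + 775·353 + 912·97 + 902·25 = 174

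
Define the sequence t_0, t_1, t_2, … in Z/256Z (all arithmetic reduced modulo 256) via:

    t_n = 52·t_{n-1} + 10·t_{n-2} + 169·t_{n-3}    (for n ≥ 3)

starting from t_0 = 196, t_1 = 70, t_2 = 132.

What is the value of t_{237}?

t_3 = 52·132 + 10·70 + 169·196 = 240
t_4 = 52·240 + 10·132 + 169·70 = 30
t_5 = 52·30 + 10·240 + 169·132 = 156
t_6 = 52·156 + 10·30 + 169·240 = 76
t_7 = 52·76 + 10·156 + 169·30 = 86
t_8 = 52·86 + 10·76 + 169·156 = 108
Continuing the recurrence:
  t_9 = 120;  t_10 = 94;  t_11 = 20;  t_12 = 244;  t_13 = 102;  t_14 = 116
  t_15 = 160;  t_16 = 94;  t_17 = 236;  t_18 = 60;  t_19 = 118;  t_20 = 28
  t_21 = 232;  t_22 = 30;  t_23 = 164;  t_24 = 164;  t_25 = 134;  t_26 = 228
  t_27 = 208;  t_28 = 158;  t_29 = 188;  t_30 = 172;  t_31 = 150;  t_32 = 76
  t_33 = 216;  t_34 = 222;  t_35 = 180;  t_36 = 212;  t_37 = 166;  t_38 = 212
  t_39 = 128;  t_40 = 222;  t_41 = 12;  t_42 = 156;  t_43 = 182;  t_44 = 252
  t_45 = 72;  t_46 = 158;  t_47 = 68;  t_48 = 132;  t_49 = 198;  t_50 = 68
  t_51 = 176;  t_52 = 30;  t_53 = 220;  t_54 = 12;  t_55 = 214;  t_56 = 44
  t_57 = 56;  t_58 = 94;  t_59 = 84;  t_60 = 180;  t_61 = 230;  t_62 = 52
  t_63 = 96;  t_64 = 94;  t_65 = 44;  t_66 = 252;  t_67 = 246;  t_68 = 220
  t_69 = 168;  t_70 = 30;  t_71 = 228;  t_72 = 100;  t_73 = 6;  t_74 = 164
  t_75 = 144;  t_76 = 158;  t_77 = 252;  t_78 = 108;  t_79 = 22;  t_80 = 12
  t_81 = 152;  t_82 = 222;  t_83 = 244;  t_84 = 148;  t_85 = 38;  t_86 = 148
  t_87 = 64;  t_88 = 222;  t_89 = 76;  t_90 = 92;  t_91 = 54;  t_92 = 188
  t_93 = 8;  t_94 = 158;  t_95 = 132;  t_96 = 68;  t_97 = 70;  t_98 = 4
  t_99 = 112;  t_100 = 30;  t_101 = 28;  t_102 = 204;  t_103 = 86;  t_104 = 236
  t_105 = 248;  t_106 = 94;  t_107 = 148;  t_108 = 116;  t_109 = 102;  t_110 = 244
  t_111 = 32;  t_112 = 94;  t_113 = 108;  t_114 = 188;  t_115 = 118;  t_116 = 156
  t_117 = 104;  t_118 = 30;  t_119 = 36;  t_120 = 36;  t_121 = 134;  t_122 = 100
  t_123 = 80;  t_124 = 158;  t_125 = 60;  t_126 = 44;  t_127 = 150;  t_128 = 204
  t_129 = 88;  t_130 = 222;  t_131 = 52;  t_132 = 84;  t_133 = 166;  t_134 = 84
  t_135 = 0;  t_136 = 222;  t_137 = 140;  t_138 = 28;  t_139 = 182;  t_140 = 124
  t_141 = 200;  t_142 = 158;  t_143 = 196;  t_144 = 4;  t_145 = 198;  t_146 = 196
  t_147 = 48;  t_148 = 30;  t_149 = 92;  t_150 = 140;  t_151 = 214;  t_152 = 172
  t_153 = 184;  t_154 = 94;  t_155 = 212;  t_156 = 52;  t_157 = 230;  t_158 = 180
  t_159 = 224;  t_160 = 94;  t_161 = 172;  t_162 = 124;  t_163 = 246;  t_164 = 92
  t_165 = 40;  t_166 = 30;  t_167 = 100;  t_168 = 228;  t_169 = 6;  t_170 = 36
  t_171 = 16;  t_172 = 158;  t_173 = 124;  t_174 = 236;  t_175 = 22;  t_176 = 140
  t_177 = 24;  t_178 = 222;  t_179 = 116;  t_180 = 20;  t_181 = 38;  t_182 = 20
  t_183 = 192;  t_184 = 222;  t_185 = 204;  t_186 = 220;  t_187 = 54;  t_188 = 60
  t_189 = 136;  t_190 = 158;  t_191 = 4;  t_192 = 196;  t_193 = 70;  t_194 = 132
  t_195 = 240;  t_196 = 30;  t_197 = 156;  t_198 = 76;  t_199 = 86;  t_200 = 108
  t_201 = 120;  t_202 = 94;  t_203 = 20;  t_204 = 244;  t_205 = 102;  t_206 = 116
  t_207 = 160;  t_208 = 94;  t_209 = 236;  t_210 = 60;  t_211 = 118;  t_212 = 28
  t_213 = 232;  t_214 = 30;  t_215 = 164;  t_216 = 164;  t_217 = 134;  t_218 = 228
  t_219 = 208;  t_220 = 158;  t_221 = 188;  t_222 = 172;  t_223 = 150;  t_224 = 76
  t_225 = 216;  t_226 = 222;  t_227 = 180;  t_228 = 212;  t_229 = 166;  t_230 = 212
  t_231 = 128;  t_232 = 222;  t_233 = 12;  t_234 = 156;  t_235 = 182
t_236 = 52·182 + 10·156 + 169·12 = 252
t_237 = 52·252 + 10·182 + 169·156 = 72

72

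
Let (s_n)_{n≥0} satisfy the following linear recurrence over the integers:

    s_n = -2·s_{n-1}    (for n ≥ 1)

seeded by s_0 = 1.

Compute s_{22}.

s_1 = -2·1 = -2
s_2 = -2·-2 = 4
s_3 = -2·4 = -8
s_4 = -2·-8 = 16
s_5 = -2·16 = -32
s_6 = -2·-32 = 64
s_7 = -2·64 = -128
s_8 = -2·-128 = 256
s_9 = -2·256 = -512
s_10 = -2·-512 = 1024
s_11 = -2·1024 = -2048
s_12 = -2·-2048 = 4096
s_13 = -2·4096 = -8192
s_14 = -2·-8192 = 16384
s_15 = -2·16384 = -32768
s_16 = -2·-32768 = 65536
s_17 = -2·65536 = -131072
s_18 = -2·-131072 = 262144
s_19 = -2·262144 = -524288
s_20 = -2·-524288 = 1048576
s_21 = -2·1048576 = -2097152
s_22 = -2·-2097152 = 4194304

4194304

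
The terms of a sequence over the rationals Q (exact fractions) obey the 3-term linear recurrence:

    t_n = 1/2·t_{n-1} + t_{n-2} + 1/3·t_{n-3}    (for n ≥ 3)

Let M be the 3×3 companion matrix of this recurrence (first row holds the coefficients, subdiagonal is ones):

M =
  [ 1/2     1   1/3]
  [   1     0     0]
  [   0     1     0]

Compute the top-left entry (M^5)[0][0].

(M^5)[0][0] is the top entry after applying M 5 times to the unit state (1, 0, 0). Equivalently it is h_{7} for the auxiliary sequence (h_n) obeying the same recurrence with h_2 = 1 and h_i = 0 for 0 ≤ i < 2:
h_3 = 1/2·1 + 1·0 + 1/3·0 = 1/2
h_4 = 1/2·1/2 + 1·1 + 1/3·0 = 5/4
h_5 = 1/2·5/4 + 1·1/2 + 1/3·1 = 35/24
h_6 = 1/2·35/24 + 1·5/4 + 1/3·1/2 = 103/48
h_7 = 1/2·103/48 + 1·35/24 + 1/3·5/4 = 283/96

283/96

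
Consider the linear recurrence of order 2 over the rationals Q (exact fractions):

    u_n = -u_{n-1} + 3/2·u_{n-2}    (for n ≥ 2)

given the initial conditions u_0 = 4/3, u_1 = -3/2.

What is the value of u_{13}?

u_2 = -1·-3/2 + 3/2·4/3 = 7/2
u_3 = -1·7/2 + 3/2·-3/2 = -23/4
u_4 = -1·-23/4 + 3/2·7/2 = 11
u_5 = -1·11 + 3/2·-23/4 = -157/8
u_6 = -1·-157/8 + 3/2·11 = 289/8
u_7 = -1·289/8 + 3/2·-157/8 = -1049/16
u_8 = -1·-1049/16 + 3/2·289/8 = 479/4
u_9 = -1·479/4 + 3/2·-1049/16 = -6979/32
u_10 = -1·-6979/32 + 3/2·479/4 = 12727/32
u_11 = -1·12727/32 + 3/2·-6979/32 = -46391/64
u_12 = -1·-46391/64 + 3/2·12727/32 = 21143/16
u_13 = -1·21143/16 + 3/2·-46391/64 = -308317/128

-308317/128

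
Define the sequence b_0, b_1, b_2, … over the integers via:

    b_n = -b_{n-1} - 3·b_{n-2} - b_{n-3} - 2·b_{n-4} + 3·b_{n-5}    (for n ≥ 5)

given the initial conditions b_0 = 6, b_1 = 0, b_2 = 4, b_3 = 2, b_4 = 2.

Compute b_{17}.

b_5 = -1·2 + -3·2 + -1·4 + -2·0 + 3·6 = 6
b_6 = -1·6 + -3·2 + -1·2 + -2·4 + 3·0 = -22
b_7 = -1·-22 + -3·6 + -1·2 + -2·2 + 3·4 = 10
b_8 = -1·10 + -3·-22 + -1·6 + -2·2 + 3·2 = 52
b_9 = -1·52 + -3·10 + -1·-22 + -2·6 + 3·2 = -66
b_10 = -1·-66 + -3·52 + -1·10 + -2·-22 + 3·6 = -38
b_11 = -1·-38 + -3·-66 + -1·52 + -2·10 + 3·-22 = 98
b_12 = -1·98 + -3·-38 + -1·-66 + -2·52 + 3·10 = 8
b_13 = -1·8 + -3·98 + -1·-38 + -2·-66 + 3·52 = 24
b_14 = -1·24 + -3·8 + -1·98 + -2·-38 + 3·-66 = -268
b_15 = -1·-268 + -3·24 + -1·8 + -2·98 + 3·-38 = -122
b_16 = -1·-122 + -3·-268 + -1·24 + -2·8 + 3·98 = 1180
b_17 = -1·1180 + -3·-122 + -1·-268 + -2·24 + 3·8 = -570

-570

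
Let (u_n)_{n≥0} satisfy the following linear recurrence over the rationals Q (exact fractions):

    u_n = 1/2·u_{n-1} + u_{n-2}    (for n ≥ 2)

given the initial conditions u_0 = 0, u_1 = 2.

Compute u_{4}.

u_2 = 1/2·2 + 1·0 = 1
u_3 = 1/2·1 + 1·2 = 5/2
u_4 = 1/2·5/2 + 1·1 = 9/4

9/4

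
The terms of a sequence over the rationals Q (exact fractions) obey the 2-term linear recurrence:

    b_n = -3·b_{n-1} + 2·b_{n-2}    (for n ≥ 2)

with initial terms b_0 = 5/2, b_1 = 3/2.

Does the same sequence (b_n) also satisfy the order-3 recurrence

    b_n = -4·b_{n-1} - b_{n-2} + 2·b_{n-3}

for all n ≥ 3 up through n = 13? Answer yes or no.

yes

Terms b_0..b_13: 5/2, 3/2, 1/2, 3/2, -7/2, 27/2, -95/2, 339/2, -1207/2, 4299/2, -15311/2, 54531/2, -194215/2, 691707/2
n=3: candidate gives 3/2, actual b_3 = 3/2 ✓
n=4: candidate gives -7/2, actual b_4 = -7/2 ✓
n=5: candidate gives 27/2, actual b_5 = 27/2 ✓
n=6: candidate gives -95/2, actual b_6 = -95/2 ✓
n=7: candidate gives 339/2, actual b_7 = 339/2 ✓
n=8: candidate gives -1207/2, actual b_8 = -1207/2 ✓
n=9: candidate gives 4299/2, actual b_9 = 4299/2 ✓
n=10: candidate gives -15311/2, actual b_10 = -15311/2 ✓
n=11: candidate gives 54531/2, actual b_11 = 54531/2 ✓
n=12: candidate gives -194215/2, actual b_12 = -194215/2 ✓
n=13: candidate gives 691707/2, actual b_13 = 691707/2 ✓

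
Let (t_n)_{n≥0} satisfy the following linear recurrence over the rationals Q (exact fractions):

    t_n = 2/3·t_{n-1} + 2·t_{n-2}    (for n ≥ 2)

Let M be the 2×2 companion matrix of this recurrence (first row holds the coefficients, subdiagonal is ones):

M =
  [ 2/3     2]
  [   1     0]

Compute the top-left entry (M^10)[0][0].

12077152/59049

(M^10)[0][0] is the top entry after applying M 10 times to the unit state (1, 0). Equivalently it is h_{11} for the auxiliary sequence (h_n) obeying the same recurrence with h_1 = 1 and h_i = 0 for 0 ≤ i < 1:
h_2 = 2/3·1 + 2·0 = 2/3
h_3 = 2/3·2/3 + 2·1 = 22/9
h_4 = 2/3·22/9 + 2·2/3 = 80/27
h_5 = 2/3·80/27 + 2·22/9 = 556/81
h_6 = 2/3·556/81 + 2·80/27 = 2552/243
h_7 = 2/3·2552/243 + 2·556/81 = 15112/729
h_8 = 2/3·15112/729 + 2·2552/243 = 76160/2187
h_9 = 2/3·76160/2187 + 2·15112/729 = 424336/6561
h_10 = 2/3·424336/6561 + 2·76160/2187 = 2219552/19683
h_11 = 2/3·2219552/19683 + 2·424336/6561 = 12077152/59049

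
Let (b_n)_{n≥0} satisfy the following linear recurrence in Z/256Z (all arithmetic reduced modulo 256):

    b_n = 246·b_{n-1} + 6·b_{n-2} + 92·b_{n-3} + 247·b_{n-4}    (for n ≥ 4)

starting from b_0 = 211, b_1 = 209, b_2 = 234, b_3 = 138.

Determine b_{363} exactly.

b_4 = 246·138 + 6·234 + 92·209 + 247·211 = 201
b_5 = 246·201 + 6·138 + 92·234 + 247·209 = 33
b_6 = 246·33 + 6·201 + 92·138 + 247·234 = 202
b_7 = 246·202 + 6·33 + 92·201 + 247·138 = 68
b_8 = 246·68 + 6·202 + 92·33 + 247·201 = 223
b_9 = 246·223 + 6·68 + 92·202 + 247·33 = 81
Continuing the recurrence:
  b_10 = 102;  b_11 = 170;  b_12 = 5;  b_13 = 153;  b_14 = 166;  b_15 = 236
  b_16 = 123;  b_17 = 1;  b_18 = 210;  b_19 = 186;  b_20 = 177;  b_21 = 225
  b_22 = 210;  b_23 = 36;  b_24 = 39;  b_25 = 225;  b_26 = 174;  b_27 = 58
  b_28 = 77;  b_29 = 249;  b_30 = 206;  b_31 = 108;  b_32 = 99;  b_33 = 241
  b_34 = 122;  b_35 = 170;  b_36 = 89;  b_37 = 225;  b_38 = 26;  b_39 = 68
  b_40 = 175;  b_41 = 49;  b_42 = 182;  b_43 = 138;  b_44 = 85;  b_45 = 153
  b_46 = 54;  b_47 = 44;  b_48 = 139;  b_49 = 161;  b_50 = 226;  b_51 = 90
  b_52 = 193;  b_53 = 33;  b_54 = 162;  b_55 = 164;  b_56 = 119;  b_57 = 65
  b_58 = 126;  b_59 = 154;  b_60 = 29;  b_61 = 121;  b_62 = 222;  b_63 = 44
  b_64 = 243;  b_65 = 17;  b_66 = 10;  b_67 = 202;  b_68 = 233;  b_69 = 161
  b_70 = 106;  b_71 = 68;  b_72 = 127;  b_73 = 17;  b_74 = 6;  b_75 = 106
  b_76 = 165;  b_77 = 153;  b_78 = 198;  b_79 = 108;  b_80 = 155;  b_81 = 65
  b_82 = 242;  b_83 = 250;  b_84 = 209;  b_85 = 97;  b_86 = 114;  b_87 = 36
  b_88 = 199;  b_89 = 161;  b_90 = 78;  b_91 = 250;  b_92 = 237;  b_93 = 249
  b_94 = 238;  b_95 = 236;  b_96 = 131;  b_97 = 49;  b_98 = 154;  b_99 = 234
  b_100 = 121;  b_101 = 97;  b_102 = 186;  b_103 = 68;  b_104 = 79;  b_105 = 241
  b_106 = 86;  b_107 = 74;  b_108 = 245;  b_109 = 153;  b_110 = 86;  b_111 = 172
  b_112 = 171;  b_113 = 225;  b_114 = 2;  b_115 = 154;  b_116 = 225;  b_117 = 161
  b_118 = 66;  b_119 = 164;  b_120 = 23;  b_121 = 1;  b_122 = 30;  b_123 = 90
  b_124 = 189;  b_125 = 121;  b_126 = 254;  b_127 = 172;  b_128 = 19;  b_129 = 81
  b_130 = 42;  b_131 = 10;  b_132 = 9;  b_133 = 33;  b_134 = 10;  b_135 = 68
  b_136 = 31;  b_137 = 209;  b_138 = 166;  b_139 = 42;  b_140 = 69;  b_141 = 153
  b_142 = 230;  b_143 = 236;  b_144 = 187;  b_145 = 129;  b_146 = 18;  b_147 = 58
  b_148 = 241;  b_149 = 225;  b_150 = 18;  b_151 = 36;  b_152 = 103;  b_153 = 97
  b_154 = 238;  b_155 = 186;  b_156 = 141;  b_157 = 249;  b_158 = 14;  b_159 = 108
  b_160 = 163;  b_161 = 113;  b_162 = 186;  b_163 = 42;  b_164 = 153;  b_165 = 225
  b_166 = 90;  b_167 = 68;  b_168 = 239;  b_169 = 177;  b_170 = 246;  b_171 = 10
  b_172 = 149;  b_173 = 153;  b_174 = 118;  b_175 = 44;  b_176 = 203;  b_177 = 33
  b_178 = 34;  b_179 = 218;  b_180 = 1;  b_181 = 33;  b_182 = 226;  b_183 = 164
  b_184 = 183;  b_185 = 193;  b_186 = 190;  b_187 = 26;  b_188 = 93;  b_189 = 121
  b_190 = 30;  b_191 = 44;  b_192 = 51;  b_193 = 145;  b_194 = 74;  b_195 = 74
  b_196 = 41;  b_197 = 161;  b_198 = 170;  b_199 = 68;  b_200 = 191;  b_201 = 145
  b_202 = 70;  b_203 = 234;  b_204 = 229;  b_205 = 153;  b_206 = 6;  b_207 = 108
  b_208 = 219;  b_209 = 193;  b_210 = 50;  b_211 = 122;  b_212 = 17;  b_213 = 97
  b_214 = 178;  b_215 = 36;  b_216 = 7;  b_217 = 33;  b_218 = 142;  b_219 = 122
  b_220 = 45;  b_221 = 249;  b_222 = 46;  b_223 = 236;  b_224 = 195;  b_225 = 177
  b_226 = 218;  b_227 = 106;  b_228 = 185;  b_229 = 97;  b_230 = 250;  b_231 = 68
  b_232 = 143;  b_233 = 113;  b_234 = 150;  b_235 = 202;  b_236 = 53;  b_237 = 153
  b_238 = 150;  b_239 = 172;  b_240 = 235;  b_241 = 97;  b_242 = 66;  b_243 = 26
  b_244 = 33;  b_245 = 161;  b_246 = 130;  b_247 = 164;  b_248 = 87;  b_249 = 129
  b_250 = 94;  b_251 = 218;  b_252 = 253;  b_253 = 121;  b_254 = 62;  b_255 = 172
  b_256 = 83;  b_257 = 209;  b_258 = 106;  b_259 = 138;  b_260 = 73;  b_261 = 33
  b_262 = 74;  b_263 = 68;  b_264 = 95;  b_265 = 81;  b_266 = 230;  b_267 = 170
  b_268 = 133;  b_269 = 153;  b_270 = 38;  b_271 = 236;  b_272 = 251;  b_273 = 1
  b_274 = 82;  b_275 = 186;  b_276 = 49;  b_277 = 225;  b_278 = 82;  b_279 = 36
  b_280 = 167;  b_281 = 225;  b_282 = 46;  b_283 = 58;  b_284 = 205;  b_285 = 249
  b_286 = 78;  b_287 = 108;  b_288 = 227;  b_289 = 241;  b_290 = 250;  b_291 = 170
  b_292 = 217;  b_293 = 225;  b_294 = 154;  b_295 = 68;  b_296 = 47;  b_297 = 49
  b_298 = 54;  b_299 = 138;  b_300 = 213;  b_301 = 153;  b_302 = 182;  b_303 = 44
  b_304 = 11;  b_305 = 161;  b_306 = 98;  b_307 = 90;  b_308 = 65;  b_309 = 33
  b_310 = 34;  b_311 = 164;  b_312 = 247;  b_313 = 65;  b_314 = 254;  b_315 = 154
  b_316 = 157;  b_317 = 121;  b_318 = 94;  b_319 = 44;  b_320 = 115;  b_321 = 17
  b_322 = 138;  b_323 = 202;  b_324 = 105;  b_325 = 161;  b_326 = 234;  b_327 = 68
  b_328 = 255;  b_329 = 17;  b_330 = 134;  b_331 = 106;  b_332 = 37;  b_333 = 153
  b_334 = 70;  b_335 = 108;  b_336 = 27;  b_337 = 65;  b_338 = 114;  b_339 = 250
  b_340 = 81;  b_341 = 97;  b_342 = 242;  b_343 = 36;  b_344 = 71;  b_345 = 161
  b_346 = 206;  b_347 = 250;  b_348 = 109;  b_349 = 249;  b_350 = 110;  b_351 = 236
  b_352 = 3;  b_353 = 49;  b_354 = 26;  b_355 = 234;  b_356 = 249;  b_357 = 97
  b_358 = 58;  b_359 = 68;  b_360 = 207;  b_361 = 241
b_362 = 246·241 + 6·207 + 92·68 + 247·58 = 214
b_363 = 246·214 + 6·241 + 92·207 + 247·68 = 74

74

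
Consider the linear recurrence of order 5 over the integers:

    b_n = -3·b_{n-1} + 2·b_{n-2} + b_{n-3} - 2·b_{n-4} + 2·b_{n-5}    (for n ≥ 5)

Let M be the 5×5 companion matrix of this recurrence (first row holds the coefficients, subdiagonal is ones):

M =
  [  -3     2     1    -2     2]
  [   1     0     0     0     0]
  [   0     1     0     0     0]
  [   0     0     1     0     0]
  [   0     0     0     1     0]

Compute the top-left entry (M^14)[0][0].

(M^14)[0][0] is the top entry after applying M 14 times to the unit state (1, 0, 0, 0, 0). Equivalently it is h_{18} for the auxiliary sequence (h_n) obeying the same recurrence with h_4 = 1 and h_i = 0 for 0 ≤ i < 4:
h_5 = -3·1 + 2·0 + 1·0 + -2·0 + 2·0 = -3
h_6 = -3·-3 + 2·1 + 1·0 + -2·0 + 2·0 = 11
h_7 = -3·11 + 2·-3 + 1·1 + -2·0 + 2·0 = -38
h_8 = -3·-38 + 2·11 + 1·-3 + -2·1 + 2·0 = 131
h_9 = -3·131 + 2·-38 + 1·11 + -2·-3 + 2·1 = -450
h_10 = -3·-450 + 2·131 + 1·-38 + -2·11 + 2·-3 = 1546
h_11 = -3·1546 + 2·-450 + 1·131 + -2·-38 + 2·11 = -5309
h_12 = -3·-5309 + 2·1546 + 1·-450 + -2·131 + 2·-38 = 18231
h_13 = -3·18231 + 2·-5309 + 1·1546 + -2·-450 + 2·131 = -62603
h_14 = -3·-62603 + 2·18231 + 1·-5309 + -2·1546 + 2·-450 = 214970
h_15 = -3·214970 + 2·-62603 + 1·18231 + -2·-5309 + 2·1546 = -738175
h_16 = -3·-738175 + 2·214970 + 1·-62603 + -2·18231 + 2·-5309 = 2534782
h_17 = -3·2534782 + 2·-738175 + 1·214970 + -2·-62603 + 2·18231 = -8704058
h_18 = -3·-8704058 + 2·2534782 + 1·-738175 + -2·214970 + 2·-62603 = 29888417

29888417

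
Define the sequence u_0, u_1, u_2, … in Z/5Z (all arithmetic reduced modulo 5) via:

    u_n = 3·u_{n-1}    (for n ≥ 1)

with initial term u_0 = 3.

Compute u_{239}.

1

u_1 = 3·3 = 4
u_2 = 3·4 = 2
u_3 = 3·2 = 1
u_4 = 3·1 = 3
(u_4) = (3) = (u_0), so the sequence has period 4.
239 ≡ 3 (mod 4), hence u_239 = u_3 = 1.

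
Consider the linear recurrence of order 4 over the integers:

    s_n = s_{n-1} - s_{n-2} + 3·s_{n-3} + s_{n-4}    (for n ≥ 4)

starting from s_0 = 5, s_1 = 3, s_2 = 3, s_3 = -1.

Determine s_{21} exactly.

s_4 = 1·-1 + -1·3 + 3·3 + 1·5 = 10
s_5 = 1·10 + -1·-1 + 3·3 + 1·3 = 23
s_6 = 1·23 + -1·10 + 3·-1 + 1·3 = 13
s_7 = 1·13 + -1·23 + 3·10 + 1·-1 = 19
s_8 = 1·19 + -1·13 + 3·23 + 1·10 = 85
s_9 = 1·85 + -1·19 + 3·13 + 1·23 = 128
s_10 = 1·128 + -1·85 + 3·19 + 1·13 = 113
s_11 = 1·113 + -1·128 + 3·85 + 1·19 = 259
s_12 = 1·259 + -1·113 + 3·128 + 1·85 = 615
s_13 = 1·615 + -1·259 + 3·113 + 1·128 = 823
s_14 = 1·823 + -1·615 + 3·259 + 1·113 = 1098
s_15 = 1·1098 + -1·823 + 3·615 + 1·259 = 2379
s_16 = 1·2379 + -1·1098 + 3·823 + 1·615 = 4365
s_17 = 1·4365 + -1·2379 + 3·1098 + 1·823 = 6103
s_18 = 1·6103 + -1·4365 + 3·2379 + 1·1098 = 9973
s_19 = 1·9973 + -1·6103 + 3·4365 + 1·2379 = 19344
s_20 = 1·19344 + -1·9973 + 3·6103 + 1·4365 = 32045
s_21 = 1·32045 + -1·19344 + 3·9973 + 1·6103 = 48723

48723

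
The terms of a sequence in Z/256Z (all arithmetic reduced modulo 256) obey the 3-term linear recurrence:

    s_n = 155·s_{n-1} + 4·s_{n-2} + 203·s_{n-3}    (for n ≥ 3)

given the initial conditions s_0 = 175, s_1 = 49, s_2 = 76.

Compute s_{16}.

176

s_3 = 155·76 + 4·49 + 203·175 = 141
s_4 = 155·141 + 4·76 + 203·49 = 106
s_5 = 155·106 + 4·141 + 203·76 = 166
s_6 = 155·166 + 4·106 + 203·141 = 249
s_7 = 155·249 + 4·166 + 203·106 = 105
s_8 = 155·105 + 4·249 + 203·166 = 25
s_9 = 155·25 + 4·105 + 203·249 = 58
s_10 = 155·58 + 4·25 + 203·105 = 197
s_11 = 155·197 + 4·58 + 203·25 = 2
s_12 = 155·2 + 4·197 + 203·58 = 72
s_13 = 155·72 + 4·2 + 203·197 = 215
s_14 = 155·215 + 4·72 + 203·2 = 227
s_15 = 155·227 + 4·215 + 203·72 = 229
s_16 = 155·229 + 4·227 + 203·215 = 176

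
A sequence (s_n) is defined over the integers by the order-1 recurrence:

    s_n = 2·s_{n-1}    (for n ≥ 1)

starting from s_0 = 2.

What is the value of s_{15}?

s_1 = 2·2 = 4
s_2 = 2·4 = 8
s_3 = 2·8 = 16
s_4 = 2·16 = 32
s_5 = 2·32 = 64
s_6 = 2·64 = 128
s_7 = 2·128 = 256
s_8 = 2·256 = 512
s_9 = 2·512 = 1024
s_10 = 2·1024 = 2048
s_11 = 2·2048 = 4096
s_12 = 2·4096 = 8192
s_13 = 2·8192 = 16384
s_14 = 2·16384 = 32768
s_15 = 2·32768 = 65536

65536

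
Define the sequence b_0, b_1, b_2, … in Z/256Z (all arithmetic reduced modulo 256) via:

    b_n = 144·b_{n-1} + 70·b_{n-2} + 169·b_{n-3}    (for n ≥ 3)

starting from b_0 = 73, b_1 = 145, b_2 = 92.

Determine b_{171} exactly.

b_3 = 144·92 + 70·145 + 169·73 = 151
b_4 = 144·151 + 70·92 + 169·145 = 209
b_5 = 144·209 + 70·151 + 169·92 = 150
b_6 = 144·150 + 70·209 + 169·151 = 53
b_7 = 144·53 + 70·150 + 169·209 = 205
b_8 = 144·205 + 70·53 + 169·150 = 212
Continuing the recurrence:
  b_9 = 75;  b_10 = 125;  b_11 = 198;  b_12 = 17;  b_13 = 57;  b_14 = 108
  b_15 = 143;  b_16 = 153;  b_17 = 118;  b_18 = 157;  b_19 = 149;  b_20 = 164
  b_21 = 163;  b_22 = 229;  b_23 = 166;  b_24 = 153;  b_25 = 161;  b_26 = 252
  b_27 = 199;  b_28 = 33;  b_29 = 86;  b_30 = 197;  b_31 = 29;  b_32 = 244
  b_33 = 59;  b_34 = 13;  b_35 = 134;  b_36 = 225;  b_37 = 201;  b_38 = 12
  b_39 = 63;  b_40 = 105;  b_41 = 54;  b_42 = 173;  b_43 = 101;  b_44 = 196
  b_45 = 19;  b_46 = 245;  b_47 = 102;  b_48 = 233;  b_49 = 177;  b_50 = 156
  b_51 = 247;  b_52 = 113;  b_53 = 22;  b_54 = 85;  b_55 = 109;  b_56 = 20
  b_57 = 43;  b_58 = 157;  b_59 = 70;  b_60 = 177;  b_61 = 89;  b_62 = 172
  b_63 = 239;  b_64 = 57;  b_65 = 246;  b_66 = 189;  b_67 = 53;  b_68 = 228
  b_69 = 131;  b_70 = 5;  b_71 = 38;  b_72 = 57;  b_73 = 193;  b_74 = 60
  b_75 = 39;  b_76 = 193;  b_77 = 214;  b_78 = 229;  b_79 = 189;  b_80 = 52
  b_81 = 27;  b_82 = 45;  b_83 = 6;  b_84 = 129;  b_85 = 233;  b_86 = 76
  b_87 = 159;  b_88 = 9;  b_89 = 182;  b_90 = 205;  b_91 = 5;  b_92 = 4
  b_93 = 243;  b_94 = 21;  b_95 = 230;  b_96 = 137;  b_97 = 209;  b_98 = 220
  b_99 = 87;  b_100 = 17;  b_101 = 150;  b_102 = 117;  b_103 = 13;  b_104 = 84
  b_105 = 11;  b_106 = 189;  b_107 = 198;  b_108 = 81;  b_109 = 121;  b_110 = 236
  b_111 = 79;  b_112 = 217;  b_113 = 118;  b_114 = 221;  b_115 = 213;  b_116 = 36
  b_117 = 99;  b_118 = 37;  b_119 = 166;  b_120 = 217;  b_121 = 225;  b_122 = 124
  b_123 = 135;  b_124 = 97;  b_125 = 86;  b_126 = 5;  b_127 = 93;  b_128 = 116
  b_129 = 251;  b_130 = 77;  b_131 = 134;  b_132 = 33;  b_133 = 9;  b_134 = 140
  b_135 = 255;  b_136 = 169;  b_137 = 54;  b_138 = 237;  b_139 = 165;  b_140 = 68
  b_141 = 211;  b_142 = 53;  b_143 = 102;  b_144 = 41;  b_145 = 241;  b_146 = 28
  b_147 = 183;  b_148 = 177;  b_149 = 22;  b_150 = 149;  b_151 = 173;  b_152 = 148
  b_153 = 235;  b_154 = 221;  b_155 = 70;  b_156 = 241;  b_157 = 153;  b_158 = 44
  b_159 = 175;  b_160 = 121;  b_161 = 246;  b_162 = 253;  b_163 = 117;  b_164 = 100
  b_165 = 67;  b_166 = 69;  b_167 = 38;  b_168 = 121;  b_169 = 1
b_170 = 144·1 + 70·121 + 169·38 = 188
b_171 = 144·188 + 70·1 + 169·121 = 231

231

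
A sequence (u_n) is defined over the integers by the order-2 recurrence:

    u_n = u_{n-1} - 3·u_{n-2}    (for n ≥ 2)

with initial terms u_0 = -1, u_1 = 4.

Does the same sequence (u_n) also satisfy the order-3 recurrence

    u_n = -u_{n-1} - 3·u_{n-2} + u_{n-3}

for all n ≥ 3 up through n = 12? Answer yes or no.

no

Terms u_0..u_12: -1, 4, 7, -5, -26, -11, 67, 100, -101, -401, -98, 1105, 1399
n=3: candidate gives -20, actual u_3 = -5 ✗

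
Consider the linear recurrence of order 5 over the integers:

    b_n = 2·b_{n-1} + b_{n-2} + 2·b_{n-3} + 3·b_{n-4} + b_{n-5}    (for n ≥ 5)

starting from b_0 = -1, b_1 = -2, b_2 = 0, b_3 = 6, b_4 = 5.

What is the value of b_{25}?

b_5 = 2·5 + 1·6 + 2·0 + 3·-2 + 1·-1 = 9
b_6 = 2·9 + 1·5 + 2·6 + 3·0 + 1·-2 = 33
b_7 = 2·33 + 1·9 + 2·5 + 3·6 + 1·0 = 103
b_8 = 2·103 + 1·33 + 2·9 + 3·5 + 1·6 = 278
b_9 = 2·278 + 1·103 + 2·33 + 3·9 + 1·5 = 757
b_10 = 2·757 + 1·278 + 2·103 + 3·33 + 1·9 = 2106
b_11 = 2·2106 + 1·757 + 2·278 + 3·103 + 1·33 = 5867
b_12 = 2·5867 + 1·2106 + 2·757 + 3·278 + 1·103 = 16291
b_13 = 2·16291 + 1·5867 + 2·2106 + 3·757 + 1·278 = 45210
b_14 = 2·45210 + 1·16291 + 2·5867 + 3·2106 + 1·757 = 125520
b_15 = 2·125520 + 1·45210 + 2·16291 + 3·5867 + 1·2106 = 348539
b_16 = 2·348539 + 1·125520 + 2·45210 + 3·16291 + 1·5867 = 967758
b_17 = 2·967758 + 1·348539 + 2·125520 + 3·45210 + 1·16291 = 2687016
b_18 = 2·2687016 + 1·967758 + 2·348539 + 3·125520 + 1·45210 = 7460638
b_19 = 2·7460638 + 1·2687016 + 2·967758 + 3·348539 + 1·125520 = 20714945
b_20 = 2·20714945 + 1·7460638 + 2·2687016 + 3·967758 + 1·348539 = 57516373
b_21 = 2·57516373 + 1·20714945 + 2·7460638 + 3·2687016 + 1·967758 = 159697773
b_22 = 2·159697773 + 1·57516373 + 2·20714945 + 3·7460638 + 1·2687016 = 443410739
b_23 = 2·443410739 + 1·159697773 + 2·57516373 + 3·20714945 + 1·7460638 = 1231157470
b_24 = 2·1231157470 + 1·443410739 + 2·159697773 + 3·57516373 + 1·20714945 = 3418385289
b_25 = 2·3418385289 + 1·1231157470 + 2·443410739 + 3·159697773 + 1·57516373 = 9491359218

9491359218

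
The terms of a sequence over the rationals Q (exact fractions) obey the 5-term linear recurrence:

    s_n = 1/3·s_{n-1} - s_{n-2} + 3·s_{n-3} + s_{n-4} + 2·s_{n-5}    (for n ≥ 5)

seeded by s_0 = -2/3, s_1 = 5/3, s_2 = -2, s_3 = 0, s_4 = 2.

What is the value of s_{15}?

s_5 = 1/3·2 + -1·0 + 3·-2 + 1·5/3 + 2·-2/3 = -5
s_6 = 1/3·-5 + -1·2 + 3·0 + 1·-2 + 2·5/3 = -7/3
s_7 = 1/3·-7/3 + -1·-5 + 3·2 + 1·0 + 2·-2 = 56/9
s_8 = 1/3·56/9 + -1·-7/3 + 3·-5 + 1·2 + 2·0 = -232/27
s_9 = 1/3·-232/27 + -1·56/9 + 3·-7/3 + 1·-5 + 2·2 = -1384/81
s_10 = 1/3·-1384/81 + -1·-232/27 + 3·56/9 + 1·-7/3 + 2·-5 = 2243/243
s_11 = 1/3·2243/243 + -1·-1384/81 + 3·-232/27 + 1·56/9 + 2·-7/3 = -2959/729
s_12 = 1/3·-2959/729 + -1·2243/243 + 3·-1384/81 + 1·-232/27 + 2·56/9 = -126826/2187
s_13 = 1/3·-126826/2187 + -1·-2959/729 + 3·2243/243 + 1·-1384/81 + 2·-232/27 = -143368/6561
s_14 = 1/3·-143368/6561 + -1·-126826/2187 + 3·-2959/729 + 1·2243/243 + 2·-1384/81 = 267446/19683
s_15 = 1/3·267446/19683 + -1·-143368/6561 + 3·-126826/2187 + 1·-2959/729 + 2·2243/243 = -7864729/59049

-7864729/59049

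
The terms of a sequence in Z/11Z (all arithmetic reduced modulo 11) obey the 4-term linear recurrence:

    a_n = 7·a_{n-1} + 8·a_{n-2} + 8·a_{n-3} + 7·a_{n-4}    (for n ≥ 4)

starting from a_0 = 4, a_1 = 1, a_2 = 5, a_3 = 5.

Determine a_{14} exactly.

3

a_4 = 7·5 + 8·5 + 8·1 + 7·4 = 1
a_5 = 7·1 + 8·5 + 8·5 + 7·1 = 6
a_6 = 7·6 + 8·1 + 8·5 + 7·5 = 4
a_7 = 7·4 + 8·6 + 8·1 + 7·5 = 9
a_8 = 7·9 + 8·4 + 8·6 + 7·1 = 7
a_9 = 7·7 + 8·9 + 8·4 + 7·6 = 8
a_10 = 7·8 + 8·7 + 8·9 + 7·4 = 3
a_11 = 7·3 + 8·8 + 8·7 + 7·9 = 6
a_12 = 7·6 + 8·3 + 8·8 + 7·7 = 3
a_13 = 7·3 + 8·6 + 8·3 + 7·8 = 6
a_14 = 7·6 + 8·3 + 8·6 + 7·3 = 3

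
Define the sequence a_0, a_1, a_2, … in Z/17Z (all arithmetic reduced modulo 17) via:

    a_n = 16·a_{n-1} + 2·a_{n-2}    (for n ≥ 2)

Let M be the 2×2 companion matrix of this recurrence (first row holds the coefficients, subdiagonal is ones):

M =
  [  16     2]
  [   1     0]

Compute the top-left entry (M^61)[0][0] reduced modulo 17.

13

(M^61)[0][0] is the top entry after applying M 61 times to the unit state (1, 0). Equivalently it is h_{62} for the auxiliary sequence (h_n) obeying the same recurrence with h_1 = 1 and h_i = 0 for 0 ≤ i < 1:
h_2 = 16·1 + 2·0 = 16
h_3 = 16·16 + 2·1 = 3
h_4 = 16·3 + 2·16 = 12
h_5 = 16·12 + 2·3 = 11
h_6 = 16·11 + 2·12 = 13
h_7 = 16·13 + 2·11 = 9
h_8 = 16·9 + 2·13 = 0
h_9 = 16·0 + 2·9 = 1
(h_8, h_9) = (0, 1) = (h_0, h_1), so the sequence has period 8.
62 ≡ 6 (mod 8), hence h_62 = h_6 = 13.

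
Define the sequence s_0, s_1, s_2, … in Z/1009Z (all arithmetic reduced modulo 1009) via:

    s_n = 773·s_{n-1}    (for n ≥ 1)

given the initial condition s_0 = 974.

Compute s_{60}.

454

s_1 = 773·974 = 188
s_2 = 773·188 = 28
s_3 = 773·28 = 455
s_4 = 773·455 = 583
s_5 = 773·583 = 645
s_6 = 773·645 = 139
s_7 = 773·139 = 493
s_8 = 773·493 = 696
s_9 = 773·696 = 211
s_10 = 773·211 = 654
s_11 = 773·654 = 33
s_12 = 773·33 = 284
s_13 = 773·284 = 579
s_14 = 773·579 = 580
s_15 = 773·580 = 344
s_16 = 773·344 = 545
s_17 = 773·545 = 532
s_18 = 773·532 = 573
s_19 = 773·573 = 987
s_20 = 773·987 = 147
s_21 = 773·147 = 623
s_22 = 773·623 = 286
s_23 = 773·286 = 107
s_24 = 773·107 = 982
s_25 = 773·982 = 318
s_26 = 773·318 = 627
s_27 = 773·627 = 351
s_28 = 773·351 = 911
s_29 = 773·911 = 930
s_30 = 773·930 = 482
s_31 = 773·482 = 265
s_32 = 773·265 = 18
s_33 = 773·18 = 797
s_34 = 773·797 = 591
s_35 = 773·591 = 775
s_36 = 773·775 = 738
s_37 = 773·738 = 389
s_38 = 773·389 = 15
s_39 = 773·15 = 496
s_40 = 773·496 = 997
s_41 = 773·997 = 814
s_42 = 773·814 = 615
s_43 = 773·615 = 156
s_44 = 773·156 = 517
s_45 = 773·517 = 77
s_46 = 773·77 = 999
s_47 = 773·999 = 342
s_48 = 773·342 = 8
s_49 = 773·8 = 130
s_50 = 773·130 = 599
s_51 = 773·599 = 905
s_52 = 773·905 = 328
s_53 = 773·328 = 285
s_54 = 773·285 = 343
s_55 = 773·343 = 781
s_56 = 773·781 = 331
s_57 = 773·331 = 586
s_58 = 773·586 = 946
s_59 = 773·946 = 742
s_60 = 773·742 = 454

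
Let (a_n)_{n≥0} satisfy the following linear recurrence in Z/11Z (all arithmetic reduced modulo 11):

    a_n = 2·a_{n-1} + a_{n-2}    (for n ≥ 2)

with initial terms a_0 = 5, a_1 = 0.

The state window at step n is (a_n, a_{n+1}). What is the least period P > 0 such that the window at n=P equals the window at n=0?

n=0: window = (5, 0)
n=1: window = (0, 5)
n=2: window = (5, 10)
n=3: window = (10, 3)
n=4: window = (3, 5)
n=5: window = (5, 2)
n=6: window = (2, 9)
n=7: window = (9, 9)
n=8: window = (9, 5)
n=9: window = (5, 8)
n=10: window = (8, 10)
n=11: window = (10, 6)
n=12: window = (6, 0)
n=13: window = (0, 6)
n=14: window = (6, 1)
n=15: window = (1, 8)
n=16: window = (8, 6)
n=17: window = (6, 9)
n=18: window = (9, 2)
n=19: window = (2, 2)
n=20: window = (2, 6)
n=21: window = (6, 3)
n=22: window = (3, 1)
n=23: window = (1, 5)
n=24: window = (5, 0)
window at n=24 equals window at n=0 → period = 24

24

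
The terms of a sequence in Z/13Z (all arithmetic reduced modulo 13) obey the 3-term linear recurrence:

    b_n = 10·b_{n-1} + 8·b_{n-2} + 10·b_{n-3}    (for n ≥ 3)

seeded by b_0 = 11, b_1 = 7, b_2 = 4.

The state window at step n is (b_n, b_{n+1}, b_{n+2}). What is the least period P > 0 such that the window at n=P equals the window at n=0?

42

n=0: window = (11, 7, 4)
n=1: window = (7, 4, 11)
n=2: window = (4, 11, 4)
n=3: window = (11, 4, 12)
n=4: window = (4, 12, 2)
n=5: window = (12, 2, 0)
n=6: window = (2, 0, 6)
n=7: window = (0, 6, 2)
n=8: window = (6, 2, 3)
n=9: window = (2, 3, 2)
n=10: window = (3, 2, 12)
n=11: window = (2, 12, 10)
n=12: window = (12, 10, 8)
n=13: window = (10, 8, 7)
n=14: window = (8, 7, 0)
n=15: window = (7, 0, 6)
n=16: window = (0, 6, 0)
n=17: window = (6, 0, 9)
n=18: window = (0, 9, 7)
n=19: window = (9, 7, 12)
n=20: window = (7, 12, 6)
n=21: window = (12, 6, 5)
n=22: window = (6, 5, 10)
n=23: window = (5, 10, 5)
n=24: window = (10, 5, 11)
n=25: window = (5, 11, 3)
n=26: window = (11, 3, 12)
n=27: window = (3, 12, 7)
n=28: window = (12, 7, 1)
n=29: window = (7, 1, 4)
n=30: window = (1, 4, 1)
n=31: window = (4, 1, 0)
n=32: window = (1, 0, 9)
n=33: window = (0, 9, 9)
n=34: window = (9, 9, 6)
n=35: window = (9, 6, 1)
n=36: window = (6, 1, 5)
n=37: window = (1, 5, 1)
n=38: window = (5, 1, 8)
n=39: window = (1, 8, 8)
n=40: window = (8, 8, 11)
n=41: window = (8, 11, 7)
n=42: window = (11, 7, 4)
window at n=42 equals window at n=0 → period = 42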